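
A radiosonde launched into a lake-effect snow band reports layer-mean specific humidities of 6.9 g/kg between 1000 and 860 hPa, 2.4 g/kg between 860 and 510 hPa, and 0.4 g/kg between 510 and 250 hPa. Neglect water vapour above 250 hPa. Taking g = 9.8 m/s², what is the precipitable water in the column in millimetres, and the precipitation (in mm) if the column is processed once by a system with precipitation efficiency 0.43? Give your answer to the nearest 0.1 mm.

PW ≈ 19.5 mm; precipitation ≈ 8.4 mm

Precipitable water is the column-integrated vapour mass per unit area: PW = (1/g) Σ q̄ Δp, with q in kg/kg and Δp in Pa (1 kg/m² of water = 1 mm).
Layer 1000–860 hPa: Δp = 140 hPa = 14000 Pa, q̄ = 0.0069 kg/kg → 0.0069 × 14000 / 9.8 = 9.86 mm
Layer 860–510 hPa: Δp = 350 hPa = 35000 Pa, q̄ = 0.0024 kg/kg → 0.0024 × 35000 / 9.8 = 8.57 mm
Layer 510–250 hPa: Δp = 260 hPa = 26000 Pa, q̄ = 0.0004 kg/kg → 0.0004 × 26000 / 9.8 = 1.06 mm
PW = 9.86 + 8.57 + 1.06 = 19.49 ≈ 19.5 mm.
Precipitation = ε × PW = 0.43 × 19.5 = 8.4 mm.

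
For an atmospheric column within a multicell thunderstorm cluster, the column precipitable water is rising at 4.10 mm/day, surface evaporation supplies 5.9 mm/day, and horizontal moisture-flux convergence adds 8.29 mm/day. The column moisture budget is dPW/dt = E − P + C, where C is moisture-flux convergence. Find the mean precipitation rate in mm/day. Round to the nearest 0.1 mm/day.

P ≈ 10.1 mm/day

dPW/dt = +4.10 mm/day.
P = E + C − dPW/dt = 5.9 + (8.29) − (+4.10) = 10.1 mm/day.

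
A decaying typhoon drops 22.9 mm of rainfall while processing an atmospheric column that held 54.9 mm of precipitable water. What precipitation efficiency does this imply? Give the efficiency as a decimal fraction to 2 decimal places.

ε = rainfall / PW = 22.9 / 54.9 = 0.42.

ε ≈ 0.42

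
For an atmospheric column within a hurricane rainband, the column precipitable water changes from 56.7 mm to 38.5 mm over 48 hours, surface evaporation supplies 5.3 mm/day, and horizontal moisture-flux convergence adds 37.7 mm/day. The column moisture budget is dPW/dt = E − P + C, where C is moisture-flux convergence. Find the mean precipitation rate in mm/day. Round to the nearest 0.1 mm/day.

P ≈ 52.1 mm/day

dPW/dt = (38.5 − 56.7) mm / (48/24 day) = -9.100 mm/day.
P = E + C − dPW/dt = 5.3 + (37.7) − (-9.100) = 52.1 mm/day.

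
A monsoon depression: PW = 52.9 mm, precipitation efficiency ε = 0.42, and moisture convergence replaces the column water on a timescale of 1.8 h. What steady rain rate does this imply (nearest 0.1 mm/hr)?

Each overturning extracts ε × PW = 0.42 × 52.9 = 22.218 mm.
Rate = ε·PW / τ = 22.218 / 1.8 h = 12.3 mm/hr.

R ≈ 12.3 mm/hr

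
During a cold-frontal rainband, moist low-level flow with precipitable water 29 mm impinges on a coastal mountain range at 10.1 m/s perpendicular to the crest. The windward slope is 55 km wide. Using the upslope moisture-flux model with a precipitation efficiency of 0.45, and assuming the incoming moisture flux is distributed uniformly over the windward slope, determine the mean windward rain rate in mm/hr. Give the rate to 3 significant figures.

Incoming column moisture flux per unit ridge length: F = V × PW = 10.1 × 29 = 292.9 mm·m/s.
Spread over the 55 km slope with efficiency ε = 0.45: R = ε·F/W = 0.45 × 292.9 / 55000 m = 2.396e-03 mm/s.
R = 2.396e-03 × 3600 = 8.63 mm/hr.

R ≈ 8.63 mm/hr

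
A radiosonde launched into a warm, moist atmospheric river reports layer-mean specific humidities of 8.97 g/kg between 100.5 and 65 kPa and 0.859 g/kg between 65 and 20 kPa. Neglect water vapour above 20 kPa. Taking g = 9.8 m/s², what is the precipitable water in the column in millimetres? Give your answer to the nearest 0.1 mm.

Precipitable water is the column-integrated vapour mass per unit area: PW = (1/g) Σ q̄ Δp, with q in kg/kg and Δp in Pa (1 kg/m² of water = 1 mm).
Layer 100.5–65 kPa: Δp = 355 hPa = 35500 Pa, q̄ = 0.00897 kg/kg → 0.00897 × 35500 / 9.8 = 32.49 mm
Layer 65–20 kPa: Δp = 450 hPa = 45000 Pa, q̄ = 0.000859 kg/kg → 0.000859 × 45000 / 9.8 = 3.94 mm
PW = 32.49 + 3.94 = 36.43 ≈ 36.4 mm.

PW ≈ 36.4 mm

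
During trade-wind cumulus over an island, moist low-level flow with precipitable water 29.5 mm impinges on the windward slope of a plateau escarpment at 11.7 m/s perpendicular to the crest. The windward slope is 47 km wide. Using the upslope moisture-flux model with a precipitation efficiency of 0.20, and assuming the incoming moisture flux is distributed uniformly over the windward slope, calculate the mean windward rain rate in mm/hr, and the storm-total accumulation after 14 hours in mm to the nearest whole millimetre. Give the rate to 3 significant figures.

R ≈ 5.29 mm/hr; total ≈ 74 mm

Incoming column moisture flux per unit ridge length: F = V × PW = 11.7 × 29.5 = 345.15 mm·m/s.
Spread over the 47 km slope with efficiency ε = 0.20: R = ε·F/W = 0.20 × 345.15 / 47000 m = 1.469e-03 mm/s.
R = 1.469e-03 × 3600 = 5.29 mm/hr.
Over 14 h: total = 5.29 × 14 = 74.06 ≈ 74 mm.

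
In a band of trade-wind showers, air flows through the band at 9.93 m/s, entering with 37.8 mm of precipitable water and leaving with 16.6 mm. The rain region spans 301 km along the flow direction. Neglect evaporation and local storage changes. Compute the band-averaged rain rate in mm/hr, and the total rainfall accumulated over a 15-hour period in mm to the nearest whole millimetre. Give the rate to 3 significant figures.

R ≈ 2.52 mm/hr; total ≈ 38 mm

Column moisture flux per unit crosswind length is F = V × PW.
Inflow: F_in = 9.93 × 37.8 = 375.354 mm·m/s
Outflow: F_out = 9.93 × 16.6 = 164.838 mm·m/s
Steady-state rate R = (F_in − F_out)/L = (375.354 − 164.838) / 301000 m = 6.994e-04 mm/s.
R = 6.994e-04 × 3600 = 2.52 mm/hr.
Over 15 h: total = 2.52 × 15 = 37.8 ≈ 38 mm.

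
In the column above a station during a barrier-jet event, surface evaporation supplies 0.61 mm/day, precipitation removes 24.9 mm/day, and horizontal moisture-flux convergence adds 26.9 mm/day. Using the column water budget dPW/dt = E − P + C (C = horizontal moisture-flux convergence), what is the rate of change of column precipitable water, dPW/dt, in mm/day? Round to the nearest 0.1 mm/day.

dPW/dt ≈ 2.6 mm/day

dPW/dt = E − P + C = 0.61 − 24.9 + (26.9) = 2.6 mm/day.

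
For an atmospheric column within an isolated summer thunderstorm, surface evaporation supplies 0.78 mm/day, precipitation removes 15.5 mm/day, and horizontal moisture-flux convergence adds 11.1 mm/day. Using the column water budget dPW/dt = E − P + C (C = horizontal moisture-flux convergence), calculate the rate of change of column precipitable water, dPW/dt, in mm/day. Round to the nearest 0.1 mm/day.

dPW/dt ≈ -3.6 mm/day

dPW/dt = E − P + C = 0.78 − 15.5 + (11.1) = -3.6 mm/day.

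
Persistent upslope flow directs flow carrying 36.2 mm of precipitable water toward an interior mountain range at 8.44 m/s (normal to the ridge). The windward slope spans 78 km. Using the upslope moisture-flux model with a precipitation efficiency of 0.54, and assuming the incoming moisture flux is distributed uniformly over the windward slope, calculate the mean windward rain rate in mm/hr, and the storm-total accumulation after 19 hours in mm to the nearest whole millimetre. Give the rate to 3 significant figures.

R ≈ 7.61 mm/hr; total ≈ 145 mm

Incoming column moisture flux per unit ridge length: F = V × PW = 8.44 × 36.2 = 305.528 mm·m/s.
Spread over the 78 km slope with efficiency ε = 0.54: R = ε·F/W = 0.54 × 305.528 / 78000 m = 2.115e-03 mm/s.
R = 2.115e-03 × 3600 = 7.61 mm/hr.
Over 19 h: total = 7.61 × 19 = 144.59 ≈ 145 mm.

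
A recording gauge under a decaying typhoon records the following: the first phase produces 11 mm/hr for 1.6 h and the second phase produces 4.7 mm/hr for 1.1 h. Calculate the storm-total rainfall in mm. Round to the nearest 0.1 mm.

total ≈ 22.8 mm

Total = Σ Rᵢ Δtᵢ = 11 × 1.6 + 4.7 × 1.1
      = 17.6 + 5.17 = 22.8 mm.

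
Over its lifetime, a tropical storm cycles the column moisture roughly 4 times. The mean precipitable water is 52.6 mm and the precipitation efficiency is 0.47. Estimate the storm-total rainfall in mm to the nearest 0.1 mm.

rainfall ≈ 98.9 mm

Each cycle deposits ε × PW = 0.47 × 52.6 = 24.722 mm.
Over 4 cycles: 4 × 24.722 = 98.9 mm.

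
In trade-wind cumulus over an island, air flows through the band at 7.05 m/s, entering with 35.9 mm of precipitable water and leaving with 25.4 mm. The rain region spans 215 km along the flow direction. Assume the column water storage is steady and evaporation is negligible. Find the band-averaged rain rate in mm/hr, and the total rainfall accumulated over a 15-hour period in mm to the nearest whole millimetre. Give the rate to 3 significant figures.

R ≈ 1.24 mm/hr; total ≈ 19 mm

Column moisture flux per unit crosswind length is F = V × PW.
Inflow: F_in = 7.05 × 35.9 = 253.095 mm·m/s
Outflow: F_out = 7.05 × 25.4 = 179.07 mm·m/s
Steady-state rate R = (F_in − F_out)/L = (253.095 − 179.07) / 215000 m = 3.443e-04 mm/s.
R = 3.443e-04 × 3600 = 1.24 mm/hr.
Over 15 h: total = 1.24 × 15 = 18.6 ≈ 19 mm.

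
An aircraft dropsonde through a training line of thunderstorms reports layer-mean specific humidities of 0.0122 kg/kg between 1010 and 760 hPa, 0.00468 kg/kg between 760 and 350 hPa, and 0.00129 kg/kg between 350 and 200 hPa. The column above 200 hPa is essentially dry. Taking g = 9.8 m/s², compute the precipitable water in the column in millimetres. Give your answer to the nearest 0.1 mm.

Precipitable water is the column-integrated vapour mass per unit area: PW = (1/g) Σ q̄ Δp, with q in kg/kg and Δp in Pa (1 kg/m² of water = 1 mm).
Layer 1010–760 hPa: Δp = 250 hPa = 25000 Pa, q̄ = 0.0122 kg/kg → 0.0122 × 25000 / 9.8 = 31.12 mm
Layer 760–350 hPa: Δp = 410 hPa = 41000 Pa, q̄ = 0.00468 kg/kg → 0.00468 × 41000 / 9.8 = 19.58 mm
Layer 350–200 hPa: Δp = 150 hPa = 15000 Pa, q̄ = 0.00129 kg/kg → 0.00129 × 15000 / 9.8 = 1.97 mm
PW = 31.12 + 19.58 + 1.97 = 52.67 ≈ 52.7 mm.

PW ≈ 52.7 mm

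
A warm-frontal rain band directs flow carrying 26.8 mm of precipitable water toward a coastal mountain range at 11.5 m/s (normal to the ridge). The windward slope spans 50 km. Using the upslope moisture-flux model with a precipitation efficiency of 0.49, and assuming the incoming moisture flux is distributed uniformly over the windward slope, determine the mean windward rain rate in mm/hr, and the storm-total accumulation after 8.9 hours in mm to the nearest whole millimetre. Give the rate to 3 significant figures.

Incoming column moisture flux per unit ridge length: F = V × PW = 11.5 × 26.8 = 308.2 mm·m/s.
Spread over the 50 km slope with efficiency ε = 0.49: R = ε·F/W = 0.49 × 308.2 / 50000 m = 3.020e-03 mm/s.
R = 3.020e-03 × 3600 = 10.9 mm/hr.
Over 8.9 h: total = 10.9 × 8.9 = 97.01 ≈ 97 mm.

R ≈ 10.9 mm/hr; total ≈ 97 mm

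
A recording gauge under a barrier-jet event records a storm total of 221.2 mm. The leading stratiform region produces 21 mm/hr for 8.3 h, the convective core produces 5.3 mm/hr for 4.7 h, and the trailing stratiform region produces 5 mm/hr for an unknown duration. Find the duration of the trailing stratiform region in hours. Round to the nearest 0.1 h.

duration ≈ 4.4 h

Known phases: 21 × 8.3 + 5.3 × 4.7 = 174.3 + 24.91 = 199.21 mm.
Remaining depth = 221.2 − 199.21 = 21.99 mm.
Duration = 21.99 / 5 = 4.4 h.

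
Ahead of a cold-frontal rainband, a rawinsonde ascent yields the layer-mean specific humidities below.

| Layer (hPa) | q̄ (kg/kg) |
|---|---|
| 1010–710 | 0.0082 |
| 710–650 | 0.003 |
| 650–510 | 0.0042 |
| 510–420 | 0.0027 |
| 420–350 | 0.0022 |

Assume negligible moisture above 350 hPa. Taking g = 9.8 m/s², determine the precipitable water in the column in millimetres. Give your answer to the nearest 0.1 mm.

PW ≈ 37.0 mm

Precipitable water is the column-integrated vapour mass per unit area: PW = (1/g) Σ q̄ Δp, with q in kg/kg and Δp in Pa (1 kg/m² of water = 1 mm).
Layer 1010–710 hPa: Δp = 300 hPa = 30000 Pa, q̄ = 0.0082 kg/kg → 0.0082 × 30000 / 9.8 = 25.10 mm
Layer 710–650 hPa: Δp = 60 hPa = 6000 Pa, q̄ = 0.003 kg/kg → 0.003 × 6000 / 9.8 = 1.84 mm
Layer 650–510 hPa: Δp = 140 hPa = 14000 Pa, q̄ = 0.0042 kg/kg → 0.0042 × 14000 / 9.8 = 6.00 mm
Layer 510–420 hPa: Δp = 90 hPa = 9000 Pa, q̄ = 0.0027 kg/kg → 0.0027 × 9000 / 9.8 = 2.48 mm
Layer 420–350 hPa: Δp = 70 hPa = 7000 Pa, q̄ = 0.0022 kg/kg → 0.0022 × 7000 / 9.8 = 1.57 mm
PW = 25.10 + 1.84 + 6.00 + 2.48 + 1.57 = 36.99 ≈ 37.0 mm.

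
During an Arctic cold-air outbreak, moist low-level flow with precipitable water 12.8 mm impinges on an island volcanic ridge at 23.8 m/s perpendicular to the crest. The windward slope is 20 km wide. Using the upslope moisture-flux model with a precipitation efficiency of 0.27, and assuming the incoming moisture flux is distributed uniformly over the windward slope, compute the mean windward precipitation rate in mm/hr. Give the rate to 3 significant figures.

R ≈ 14.8 mm/hr

Incoming column moisture flux per unit ridge length: F = V × PW = 23.8 × 12.8 = 304.64 mm·m/s.
Spread over the 20 km slope with efficiency ε = 0.27: R = ε·F/W = 0.27 × 304.64 / 20000 m = 4.113e-03 mm/s.
R = 4.113e-03 × 3600 = 14.8 mm/hr.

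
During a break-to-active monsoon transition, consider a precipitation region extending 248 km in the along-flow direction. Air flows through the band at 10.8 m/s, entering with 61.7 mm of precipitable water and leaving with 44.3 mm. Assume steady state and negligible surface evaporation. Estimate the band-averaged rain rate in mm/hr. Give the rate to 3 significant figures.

R ≈ 2.73 mm/hr

Column moisture flux per unit crosswind length is F = V × PW.
Inflow: F_in = 10.8 × 61.7 = 666.36 mm·m/s
Outflow: F_out = 10.8 × 44.3 = 478.44 mm·m/s
Steady-state rate R = (F_in − F_out)/L = (666.36 − 478.44) / 248000 m = 7.577e-04 mm/s.
R = 7.577e-04 × 3600 = 2.73 mm/hr.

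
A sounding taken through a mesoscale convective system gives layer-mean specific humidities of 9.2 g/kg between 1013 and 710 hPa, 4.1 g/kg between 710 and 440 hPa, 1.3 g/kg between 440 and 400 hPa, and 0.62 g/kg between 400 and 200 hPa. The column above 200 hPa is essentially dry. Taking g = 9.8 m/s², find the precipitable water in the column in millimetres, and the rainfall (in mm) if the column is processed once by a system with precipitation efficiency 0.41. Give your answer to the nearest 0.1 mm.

Precipitable water is the column-integrated vapour mass per unit area: PW = (1/g) Σ q̄ Δp, with q in kg/kg and Δp in Pa (1 kg/m² of water = 1 mm).
Layer 1013–710 hPa: Δp = 303 hPa = 30300 Pa, q̄ = 0.0092 kg/kg → 0.0092 × 30300 / 9.8 = 28.44 mm
Layer 710–440 hPa: Δp = 270 hPa = 27000 Pa, q̄ = 0.0041 kg/kg → 0.0041 × 27000 / 9.8 = 11.30 mm
Layer 440–400 hPa: Δp = 40 hPa = 4000 Pa, q̄ = 0.0013 kg/kg → 0.0013 × 4000 / 9.8 = 0.53 mm
Layer 400–200 hPa: Δp = 200 hPa = 20000 Pa, q̄ = 0.00062 kg/kg → 0.00062 × 20000 / 9.8 = 1.27 mm
PW = 28.44 + 11.30 + 0.53 + 1.27 = 41.54 ≈ 41.5 mm.
Rainfall = ε × PW = 0.41 × 41.5 = 17.0 mm.

PW ≈ 41.5 mm; rainfall ≈ 17.0 mm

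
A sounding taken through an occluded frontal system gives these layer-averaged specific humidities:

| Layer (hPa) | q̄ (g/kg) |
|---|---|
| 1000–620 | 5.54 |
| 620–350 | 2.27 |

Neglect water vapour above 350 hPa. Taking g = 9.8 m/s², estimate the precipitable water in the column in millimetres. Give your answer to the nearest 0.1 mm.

PW ≈ 27.7 mm

Precipitable water is the column-integrated vapour mass per unit area: PW = (1/g) Σ q̄ Δp, with q in kg/kg and Δp in Pa (1 kg/m² of water = 1 mm).
Layer 1000–620 hPa: Δp = 380 hPa = 38000 Pa, q̄ = 0.00554 kg/kg → 0.00554 × 38000 / 9.8 = 21.48 mm
Layer 620–350 hPa: Δp = 270 hPa = 27000 Pa, q̄ = 0.00227 kg/kg → 0.00227 × 27000 / 9.8 = 6.25 mm
PW = 21.48 + 6.25 = 27.73 ≈ 27.7 mm.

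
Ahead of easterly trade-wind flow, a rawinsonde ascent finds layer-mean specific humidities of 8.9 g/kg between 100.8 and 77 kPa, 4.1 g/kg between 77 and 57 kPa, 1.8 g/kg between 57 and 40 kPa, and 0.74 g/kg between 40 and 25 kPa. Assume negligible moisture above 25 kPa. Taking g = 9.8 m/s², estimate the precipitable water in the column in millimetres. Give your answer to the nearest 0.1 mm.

Precipitable water is the column-integrated vapour mass per unit area: PW = (1/g) Σ q̄ Δp, with q in kg/kg and Δp in Pa (1 kg/m² of water = 1 mm).
Layer 100.8–77 kPa: Δp = 238 hPa = 23800 Pa, q̄ = 0.0089 kg/kg → 0.0089 × 23800 / 9.8 = 21.61 mm
Layer 77–57 kPa: Δp = 200 hPa = 20000 Pa, q̄ = 0.0041 kg/kg → 0.0041 × 20000 / 9.8 = 8.37 mm
Layer 57–40 kPa: Δp = 170 hPa = 17000 Pa, q̄ = 0.0018 kg/kg → 0.0018 × 17000 / 9.8 = 3.12 mm
Layer 40–25 kPa: Δp = 150 hPa = 15000 Pa, q̄ = 0.00074 kg/kg → 0.00074 × 15000 / 9.8 = 1.13 mm
PW = 21.61 + 8.37 + 3.12 + 1.13 = 34.23 ≈ 34.2 mm.

PW ≈ 34.2 mm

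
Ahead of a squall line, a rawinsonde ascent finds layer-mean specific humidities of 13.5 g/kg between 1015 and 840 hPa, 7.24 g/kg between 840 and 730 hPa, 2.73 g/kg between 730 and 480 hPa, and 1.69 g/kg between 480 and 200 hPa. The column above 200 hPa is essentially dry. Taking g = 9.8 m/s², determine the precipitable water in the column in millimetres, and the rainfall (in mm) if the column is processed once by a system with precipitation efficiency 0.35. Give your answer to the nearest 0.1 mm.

Precipitable water is the column-integrated vapour mass per unit area: PW = (1/g) Σ q̄ Δp, with q in kg/kg and Δp in Pa (1 kg/m² of water = 1 mm).
Layer 1015–840 hPa: Δp = 175 hPa = 17500 Pa, q̄ = 0.0135 kg/kg → 0.0135 × 17500 / 9.8 = 24.11 mm
Layer 840–730 hPa: Δp = 110 hPa = 11000 Pa, q̄ = 0.00724 kg/kg → 0.00724 × 11000 / 9.8 = 8.13 mm
Layer 730–480 hPa: Δp = 250 hPa = 25000 Pa, q̄ = 0.00273 kg/kg → 0.00273 × 25000 / 9.8 = 6.96 mm
Layer 480–200 hPa: Δp = 280 hPa = 28000 Pa, q̄ = 0.00169 kg/kg → 0.00169 × 28000 / 9.8 = 4.83 mm
PW = 24.11 + 8.13 + 6.96 + 4.83 = 44.03 ≈ 44.0 mm.
Rainfall = ε × PW = 0.35 × 44.0 = 15.4 mm.

PW ≈ 44.0 mm; rainfall ≈ 15.4 mm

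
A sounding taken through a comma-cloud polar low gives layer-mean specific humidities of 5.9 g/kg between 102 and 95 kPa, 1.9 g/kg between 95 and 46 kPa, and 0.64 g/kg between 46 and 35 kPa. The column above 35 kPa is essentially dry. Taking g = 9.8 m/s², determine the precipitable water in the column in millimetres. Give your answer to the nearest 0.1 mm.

PW ≈ 14.4 mm

Precipitable water is the column-integrated vapour mass per unit area: PW = (1/g) Σ q̄ Δp, with q in kg/kg and Δp in Pa (1 kg/m² of water = 1 mm).
Layer 102–95 kPa: Δp = 70 hPa = 7000 Pa, q̄ = 0.0059 kg/kg → 0.0059 × 7000 / 9.8 = 4.21 mm
Layer 95–46 kPa: Δp = 490 hPa = 49000 Pa, q̄ = 0.0019 kg/kg → 0.0019 × 49000 / 9.8 = 9.50 mm
Layer 46–35 kPa: Δp = 110 hPa = 11000 Pa, q̄ = 0.00064 kg/kg → 0.00064 × 11000 / 9.8 = 0.72 mm
PW = 4.21 + 9.50 + 0.72 = 14.43 ≈ 14.4 mm.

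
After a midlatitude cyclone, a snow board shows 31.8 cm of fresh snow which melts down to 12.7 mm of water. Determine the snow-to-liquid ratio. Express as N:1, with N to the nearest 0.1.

ratio ≈ 25.0

Ratio = snow depth / SWE = 318 mm / 12.7 mm = 25.0, i.e. 25.0:1.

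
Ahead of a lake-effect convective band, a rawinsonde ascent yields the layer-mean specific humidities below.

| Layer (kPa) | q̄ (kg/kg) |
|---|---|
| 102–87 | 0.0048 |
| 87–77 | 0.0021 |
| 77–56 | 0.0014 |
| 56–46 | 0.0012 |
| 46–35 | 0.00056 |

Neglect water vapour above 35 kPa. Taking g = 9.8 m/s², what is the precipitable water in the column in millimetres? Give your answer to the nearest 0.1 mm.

PW ≈ 14.3 mm

Precipitable water is the column-integrated vapour mass per unit area: PW = (1/g) Σ q̄ Δp, with q in kg/kg and Δp in Pa (1 kg/m² of water = 1 mm).
Layer 102–87 kPa: Δp = 150 hPa = 15000 Pa, q̄ = 0.0048 kg/kg → 0.0048 × 15000 / 9.8 = 7.35 mm
Layer 87–77 kPa: Δp = 100 hPa = 10000 Pa, q̄ = 0.0021 kg/kg → 0.0021 × 10000 / 9.8 = 2.14 mm
Layer 77–56 kPa: Δp = 210 hPa = 21000 Pa, q̄ = 0.0014 kg/kg → 0.0014 × 21000 / 9.8 = 3.00 mm
Layer 56–46 kPa: Δp = 100 hPa = 10000 Pa, q̄ = 0.0012 kg/kg → 0.0012 × 10000 / 9.8 = 1.22 mm
Layer 46–35 kPa: Δp = 110 hPa = 11000 Pa, q̄ = 0.00056 kg/kg → 0.00056 × 11000 / 9.8 = 0.63 mm
PW = 7.35 + 2.14 + 3.00 + 1.22 + 0.63 = 14.34 ≈ 14.3 mm.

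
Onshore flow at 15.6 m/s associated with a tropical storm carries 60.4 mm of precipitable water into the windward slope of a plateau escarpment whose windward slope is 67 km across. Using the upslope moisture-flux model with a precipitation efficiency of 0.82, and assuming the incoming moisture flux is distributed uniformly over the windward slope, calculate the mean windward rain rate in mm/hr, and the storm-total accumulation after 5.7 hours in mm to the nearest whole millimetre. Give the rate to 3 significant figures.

Incoming column moisture flux per unit ridge length: F = V × PW = 15.6 × 60.4 = 942.24 mm·m/s.
Spread over the 67 km slope with efficiency ε = 0.82: R = ε·F/W = 0.82 × 942.24 / 67000 m = 1.153e-02 mm/s.
R = 1.153e-02 × 3600 = 41.5 mm/hr.
Over 5.7 h: total = 41.5 × 5.7 = 236.55 ≈ 237 mm.

R ≈ 41.5 mm/hr; total ≈ 237 mm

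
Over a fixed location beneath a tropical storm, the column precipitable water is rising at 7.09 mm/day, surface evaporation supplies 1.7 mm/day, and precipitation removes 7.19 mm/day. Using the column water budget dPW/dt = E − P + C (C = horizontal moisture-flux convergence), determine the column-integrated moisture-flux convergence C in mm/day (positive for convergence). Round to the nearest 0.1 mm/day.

dPW/dt = +7.09 mm/day.
C = dPW/dt − E + P = (+7.09) − 1.7 + 7.19 = 12.6 mm/day.

C ≈ 12.6 mm/day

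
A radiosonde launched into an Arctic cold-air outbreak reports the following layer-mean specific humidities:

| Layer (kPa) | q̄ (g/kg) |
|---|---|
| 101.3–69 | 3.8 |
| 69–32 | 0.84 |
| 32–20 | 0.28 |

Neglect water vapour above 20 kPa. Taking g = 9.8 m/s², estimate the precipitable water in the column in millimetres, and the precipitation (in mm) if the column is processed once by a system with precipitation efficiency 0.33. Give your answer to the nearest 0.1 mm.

Precipitable water is the column-integrated vapour mass per unit area: PW = (1/g) Σ q̄ Δp, with q in kg/kg and Δp in Pa (1 kg/m² of water = 1 mm).
Layer 101.3–69 kPa: Δp = 323 hPa = 32300 Pa, q̄ = 0.0038 kg/kg → 0.0038 × 32300 / 9.8 = 12.52 mm
Layer 69–32 kPa: Δp = 370 hPa = 37000 Pa, q̄ = 0.00084 kg/kg → 0.00084 × 37000 / 9.8 = 3.17 mm
Layer 32–20 kPa: Δp = 120 hPa = 12000 Pa, q̄ = 0.00028 kg/kg → 0.00028 × 12000 / 9.8 = 0.34 mm
PW = 12.52 + 3.17 + 0.34 = 16.03 ≈ 16.0 mm.
Precipitation = ε × PW = 0.33 × 16.0 = 5.3 mm.

PW ≈ 16.0 mm; precipitation ≈ 5.3 mm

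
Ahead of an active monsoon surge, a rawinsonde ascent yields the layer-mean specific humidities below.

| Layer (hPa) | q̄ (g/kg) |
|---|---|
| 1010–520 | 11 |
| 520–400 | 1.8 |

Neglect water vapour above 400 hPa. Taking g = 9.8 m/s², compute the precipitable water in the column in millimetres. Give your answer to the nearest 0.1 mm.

Precipitable water is the column-integrated vapour mass per unit area: PW = (1/g) Σ q̄ Δp, with q in kg/kg and Δp in Pa (1 kg/m² of water = 1 mm).
Layer 1010–520 hPa: Δp = 490 hPa = 49000 Pa, q̄ = 0.011 kg/kg → 0.011 × 49000 / 9.8 = 55.00 mm
Layer 520–400 hPa: Δp = 120 hPa = 12000 Pa, q̄ = 0.0018 kg/kg → 0.0018 × 12000 / 9.8 = 2.20 mm
PW = 55.00 + 2.20 = 57.20 ≈ 57.2 mm.

PW ≈ 57.2 mm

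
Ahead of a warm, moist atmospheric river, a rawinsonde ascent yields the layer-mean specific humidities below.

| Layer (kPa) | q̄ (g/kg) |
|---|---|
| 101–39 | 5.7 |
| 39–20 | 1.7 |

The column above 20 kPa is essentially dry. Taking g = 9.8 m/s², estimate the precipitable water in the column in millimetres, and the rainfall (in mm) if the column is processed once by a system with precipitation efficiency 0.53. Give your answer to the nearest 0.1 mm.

PW ≈ 39.4 mm; rainfall ≈ 20.9 mm

Precipitable water is the column-integrated vapour mass per unit area: PW = (1/g) Σ q̄ Δp, with q in kg/kg and Δp in Pa (1 kg/m² of water = 1 mm).
Layer 101–39 kPa: Δp = 620 hPa = 62000 Pa, q̄ = 0.0057 kg/kg → 0.0057 × 62000 / 9.8 = 36.06 mm
Layer 39–20 kPa: Δp = 190 hPa = 19000 Pa, q̄ = 0.0017 kg/kg → 0.0017 × 19000 / 9.8 = 3.30 mm
PW = 36.06 + 3.30 = 39.36 ≈ 39.4 mm.
Rainfall = ε × PW = 0.53 × 39.4 = 20.9 mm.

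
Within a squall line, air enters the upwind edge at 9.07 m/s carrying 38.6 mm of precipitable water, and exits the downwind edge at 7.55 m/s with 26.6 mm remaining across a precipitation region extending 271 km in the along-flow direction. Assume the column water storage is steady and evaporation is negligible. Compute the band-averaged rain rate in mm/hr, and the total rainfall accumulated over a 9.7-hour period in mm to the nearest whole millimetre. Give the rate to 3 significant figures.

Column moisture flux per unit crosswind length is F = V × PW.
Inflow: F_in = 9.07 × 38.6 = 350.102 mm·m/s
Outflow: F_out = 7.55 × 26.6 = 200.83 mm·m/s
Steady-state rate R = (F_in − F_out)/L = (350.102 − 200.83) / 271000 m = 5.508e-04 mm/s.
R = 5.508e-04 × 3600 = 1.98 mm/hr.
Over 9.7 h: total = 1.98 × 9.7 = 19.206 ≈ 19 mm.

R ≈ 1.98 mm/hr; total ≈ 19 mm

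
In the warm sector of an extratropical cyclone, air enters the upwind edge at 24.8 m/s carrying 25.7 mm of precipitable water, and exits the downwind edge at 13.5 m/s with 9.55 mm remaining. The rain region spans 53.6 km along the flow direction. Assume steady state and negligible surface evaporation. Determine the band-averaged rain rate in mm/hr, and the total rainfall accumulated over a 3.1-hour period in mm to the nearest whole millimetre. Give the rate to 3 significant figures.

Column moisture flux per unit crosswind length is F = V × PW.
Inflow: F_in = 24.8 × 25.7 = 637.36 mm·m/s
Outflow: F_out = 13.5 × 9.55 = 128.925 mm·m/s
Steady-state rate R = (F_in − F_out)/L = (637.36 − 128.925) / 53600 m = 9.486e-03 mm/s.
R = 9.486e-03 × 3600 = 34.1 mm/hr.
Over 3.1 h: total = 34.1 × 3.1 = 105.71 ≈ 106 mm.

R ≈ 34.1 mm/hr; total ≈ 106 mm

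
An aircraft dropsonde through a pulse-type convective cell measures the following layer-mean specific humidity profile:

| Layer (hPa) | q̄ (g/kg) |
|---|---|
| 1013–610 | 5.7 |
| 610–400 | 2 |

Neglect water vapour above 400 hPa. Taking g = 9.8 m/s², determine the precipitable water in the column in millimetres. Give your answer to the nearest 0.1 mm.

PW ≈ 27.7 mm

Precipitable water is the column-integrated vapour mass per unit area: PW = (1/g) Σ q̄ Δp, with q in kg/kg and Δp in Pa (1 kg/m² of water = 1 mm).
Layer 1013–610 hPa: Δp = 403 hPa = 40300 Pa, q̄ = 0.0057 kg/kg → 0.0057 × 40300 / 9.8 = 23.44 mm
Layer 610–400 hPa: Δp = 210 hPa = 21000 Pa, q̄ = 0.002 kg/kg → 0.002 × 21000 / 9.8 = 4.29 mm
PW = 23.44 + 4.29 = 27.73 ≈ 27.7 mm.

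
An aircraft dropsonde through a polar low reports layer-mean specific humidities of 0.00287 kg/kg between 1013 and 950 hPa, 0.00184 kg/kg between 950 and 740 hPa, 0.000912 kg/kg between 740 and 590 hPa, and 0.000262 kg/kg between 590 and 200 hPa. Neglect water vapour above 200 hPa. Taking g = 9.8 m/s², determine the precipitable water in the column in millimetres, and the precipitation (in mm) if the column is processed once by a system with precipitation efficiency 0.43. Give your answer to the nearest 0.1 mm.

Precipitable water is the column-integrated vapour mass per unit area: PW = (1/g) Σ q̄ Δp, with q in kg/kg and Δp in Pa (1 kg/m² of water = 1 mm).
Layer 1013–950 hPa: Δp = 63 hPa = 6300 Pa, q̄ = 0.00287 kg/kg → 0.00287 × 6300 / 9.8 = 1.84 mm
Layer 950–740 hPa: Δp = 210 hPa = 21000 Pa, q̄ = 0.00184 kg/kg → 0.00184 × 21000 / 9.8 = 3.94 mm
Layer 740–590 hPa: Δp = 150 hPa = 15000 Pa, q̄ = 0.000912 kg/kg → 0.000912 × 15000 / 9.8 = 1.40 mm
Layer 590–200 hPa: Δp = 390 hPa = 39000 Pa, q̄ = 0.000262 kg/kg → 0.000262 × 39000 / 9.8 = 1.04 mm
PW = 1.84 + 3.94 + 1.40 + 1.04 = 8.22 ≈ 8.2 mm.
Precipitation = ε × PW = 0.43 × 8.2 = 3.5 mm.

PW ≈ 8.2 mm; precipitation ≈ 3.5 mm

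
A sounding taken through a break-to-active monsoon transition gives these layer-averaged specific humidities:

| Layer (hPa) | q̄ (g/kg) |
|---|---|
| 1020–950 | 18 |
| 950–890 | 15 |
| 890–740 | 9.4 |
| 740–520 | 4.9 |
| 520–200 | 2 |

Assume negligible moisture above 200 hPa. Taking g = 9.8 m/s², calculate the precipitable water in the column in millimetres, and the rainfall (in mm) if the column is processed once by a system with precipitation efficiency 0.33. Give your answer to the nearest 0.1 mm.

PW ≈ 54.0 mm; rainfall ≈ 17.8 mm

Precipitable water is the column-integrated vapour mass per unit area: PW = (1/g) Σ q̄ Δp, with q in kg/kg and Δp in Pa (1 kg/m² of water = 1 mm).
Layer 1020–950 hPa: Δp = 70 hPa = 7000 Pa, q̄ = 0.018 kg/kg → 0.018 × 7000 / 9.8 = 12.86 mm
Layer 950–890 hPa: Δp = 60 hPa = 6000 Pa, q̄ = 0.015 kg/kg → 0.015 × 6000 / 9.8 = 9.18 mm
Layer 890–740 hPa: Δp = 150 hPa = 15000 Pa, q̄ = 0.0094 kg/kg → 0.0094 × 15000 / 9.8 = 14.39 mm
Layer 740–520 hPa: Δp = 220 hPa = 22000 Pa, q̄ = 0.0049 kg/kg → 0.0049 × 22000 / 9.8 = 11.00 mm
Layer 520–200 hPa: Δp = 320 hPa = 32000 Pa, q̄ = 0.002 kg/kg → 0.002 × 32000 / 9.8 = 6.53 mm
PW = 12.86 + 9.18 + 14.39 + 11.00 + 6.53 = 53.96 ≈ 54.0 mm.
Rainfall = ε × PW = 0.33 × 54.0 = 17.8 mm.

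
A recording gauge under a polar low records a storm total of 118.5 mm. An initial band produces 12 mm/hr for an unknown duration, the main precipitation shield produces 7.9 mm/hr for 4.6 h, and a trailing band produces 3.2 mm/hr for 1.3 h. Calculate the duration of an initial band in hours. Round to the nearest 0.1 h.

duration ≈ 6.5 h

Known phases: 7.9 × 4.6 + 3.2 × 1.3 = 36.34 + 4.16 = 40.5 mm.
Remaining depth = 118.5 − 40.5 = 78 mm.
Duration = 78 / 12 = 6.5 h.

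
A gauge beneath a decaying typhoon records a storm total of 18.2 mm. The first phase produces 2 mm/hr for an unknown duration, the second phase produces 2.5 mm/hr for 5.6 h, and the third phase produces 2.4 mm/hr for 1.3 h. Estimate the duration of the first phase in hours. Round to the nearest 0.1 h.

Known phases: 2.5 × 5.6 + 2.4 × 1.3 = 14 + 3.12 = 17.12 mm.
Remaining depth = 18.2 − 17.12 = 1.08 mm.
Duration = 1.08 / 2 = 0.5 h.

duration ≈ 0.5 h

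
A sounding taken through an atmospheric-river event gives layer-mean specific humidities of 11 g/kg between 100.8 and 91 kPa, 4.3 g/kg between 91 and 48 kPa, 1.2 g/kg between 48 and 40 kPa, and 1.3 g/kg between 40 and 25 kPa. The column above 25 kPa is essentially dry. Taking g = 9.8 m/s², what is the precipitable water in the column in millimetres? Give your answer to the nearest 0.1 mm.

PW ≈ 32.8 mm

Precipitable water is the column-integrated vapour mass per unit area: PW = (1/g) Σ q̄ Δp, with q in kg/kg and Δp in Pa (1 kg/m² of water = 1 mm).
Layer 100.8–91 kPa: Δp = 98 hPa = 9800 Pa, q̄ = 0.011 kg/kg → 0.011 × 9800 / 9.8 = 11.00 mm
Layer 91–48 kPa: Δp = 430 hPa = 43000 Pa, q̄ = 0.0043 kg/kg → 0.0043 × 43000 / 9.8 = 18.87 mm
Layer 48–40 kPa: Δp = 80 hPa = 8000 Pa, q̄ = 0.0012 kg/kg → 0.0012 × 8000 / 9.8 = 0.98 mm
Layer 40–25 kPa: Δp = 150 hPa = 15000 Pa, q̄ = 0.0013 kg/kg → 0.0013 × 15000 / 9.8 = 1.99 mm
PW = 11.00 + 18.87 + 0.98 + 1.99 = 32.84 ≈ 32.8 mm.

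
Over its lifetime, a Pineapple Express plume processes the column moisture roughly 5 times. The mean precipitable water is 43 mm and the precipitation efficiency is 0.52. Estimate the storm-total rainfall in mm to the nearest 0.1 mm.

rainfall ≈ 111.8 mm

Each cycle deposits ε × PW = 0.52 × 43 = 22.36 mm.
Over 5 cycles: 5 × 22.36 = 111.8 mm.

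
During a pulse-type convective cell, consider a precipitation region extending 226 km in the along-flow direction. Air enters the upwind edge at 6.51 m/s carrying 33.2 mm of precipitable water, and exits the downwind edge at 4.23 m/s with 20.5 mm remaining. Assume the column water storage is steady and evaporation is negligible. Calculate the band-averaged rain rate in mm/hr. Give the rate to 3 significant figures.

R ≈ 2.06 mm/hr

Column moisture flux per unit crosswind length is F = V × PW.
Inflow: F_in = 6.51 × 33.2 = 216.132 mm·m/s
Outflow: F_out = 4.23 × 20.5 = 86.715 mm·m/s
Steady-state rate R = (F_in − F_out)/L = (216.132 − 86.715) / 226000 m = 5.726e-04 mm/s.
R = 5.726e-04 × 3600 = 2.06 mm/hr.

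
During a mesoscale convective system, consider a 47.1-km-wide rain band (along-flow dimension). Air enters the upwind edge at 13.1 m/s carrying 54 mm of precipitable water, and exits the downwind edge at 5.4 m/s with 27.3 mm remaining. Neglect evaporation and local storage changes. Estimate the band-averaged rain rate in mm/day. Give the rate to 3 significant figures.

Column moisture flux per unit crosswind length is F = V × PW.
Inflow: F_in = 13.1 × 54 = 707.4 mm·m/s
Outflow: F_out = 5.4 × 27.3 = 147.42 mm·m/s
Steady-state rate R = (F_in − F_out)/L = (707.4 − 147.42) / 47100 m = 1.189e-02 mm/s.
R = 1.189e-02 × 3600 × 24 = 1030 mm/day.

R ≈ 1030 mm/day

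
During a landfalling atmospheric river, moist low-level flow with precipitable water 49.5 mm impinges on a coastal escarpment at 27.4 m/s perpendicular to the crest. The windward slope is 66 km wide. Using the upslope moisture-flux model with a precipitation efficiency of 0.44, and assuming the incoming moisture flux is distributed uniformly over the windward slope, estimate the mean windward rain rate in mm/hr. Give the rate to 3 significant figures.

R ≈ 32.6 mm/hr

Incoming column moisture flux per unit ridge length: F = V × PW = 27.4 × 49.5 = 1356.3 mm·m/s.
Spread over the 66 km slope with efficiency ε = 0.44: R = ε·F/W = 0.44 × 1356.3 / 66000 m = 9.042e-03 mm/s.
R = 9.042e-03 × 3600 = 32.6 mm/hr.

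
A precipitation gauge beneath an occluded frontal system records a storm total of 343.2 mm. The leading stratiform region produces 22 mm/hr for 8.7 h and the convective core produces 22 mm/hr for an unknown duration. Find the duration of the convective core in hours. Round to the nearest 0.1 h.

Known phases: 22 × 8.7 = 191.4 mm.
Remaining depth = 343.2 − 191.4 = 151.8 mm.
Duration = 151.8 / 22 = 6.9 h.

duration ≈ 6.9 h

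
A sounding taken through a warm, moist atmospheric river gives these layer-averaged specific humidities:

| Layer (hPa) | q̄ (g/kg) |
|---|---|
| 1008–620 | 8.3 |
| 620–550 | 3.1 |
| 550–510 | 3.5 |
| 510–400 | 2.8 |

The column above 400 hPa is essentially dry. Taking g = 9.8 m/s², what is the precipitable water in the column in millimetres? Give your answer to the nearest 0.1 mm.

Precipitable water is the column-integrated vapour mass per unit area: PW = (1/g) Σ q̄ Δp, with q in kg/kg and Δp in Pa (1 kg/m² of water = 1 mm).
Layer 1008–620 hPa: Δp = 388 hPa = 38800 Pa, q̄ = 0.0083 kg/kg → 0.0083 × 38800 / 9.8 = 32.86 mm
Layer 620–550 hPa: Δp = 70 hPa = 7000 Pa, q̄ = 0.0031 kg/kg → 0.0031 × 7000 / 9.8 = 2.21 mm
Layer 550–510 hPa: Δp = 40 hPa = 4000 Pa, q̄ = 0.0035 kg/kg → 0.0035 × 4000 / 9.8 = 1.43 mm
Layer 510–400 hPa: Δp = 110 hPa = 11000 Pa, q̄ = 0.0028 kg/kg → 0.0028 × 11000 / 9.8 = 3.14 mm
PW = 32.86 + 2.21 + 1.43 + 3.14 = 39.64 ≈ 39.6 mm.

PW ≈ 39.6 mm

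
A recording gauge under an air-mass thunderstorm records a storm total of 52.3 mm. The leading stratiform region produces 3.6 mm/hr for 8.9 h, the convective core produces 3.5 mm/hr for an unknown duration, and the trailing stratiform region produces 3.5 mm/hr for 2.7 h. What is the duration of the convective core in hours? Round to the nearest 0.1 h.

duration ≈ 3.1 h

Known phases: 3.6 × 8.9 + 3.5 × 2.7 = 32.04 + 9.45 = 41.49 mm.
Remaining depth = 52.3 − 41.49 = 10.81 mm.
Duration = 10.81 / 3.5 = 3.1 h.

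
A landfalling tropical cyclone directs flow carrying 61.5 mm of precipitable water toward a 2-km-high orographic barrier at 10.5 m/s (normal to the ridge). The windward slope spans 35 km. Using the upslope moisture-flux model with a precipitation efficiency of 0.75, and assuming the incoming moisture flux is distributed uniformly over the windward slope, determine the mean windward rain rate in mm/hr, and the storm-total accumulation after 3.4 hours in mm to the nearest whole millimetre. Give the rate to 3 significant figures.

R ≈ 49.8 mm/hr; total ≈ 169 mm

Incoming column moisture flux per unit ridge length: F = V × PW = 10.5 × 61.5 = 645.75 mm·m/s.
Spread over the 35 km slope with efficiency ε = 0.75: R = ε·F/W = 0.75 × 645.75 / 35000 m = 1.384e-02 mm/s.
R = 1.384e-02 × 3600 = 49.8 mm/hr.
Over 3.4 h: total = 49.8 × 3.4 = 169.32 ≈ 169 mm.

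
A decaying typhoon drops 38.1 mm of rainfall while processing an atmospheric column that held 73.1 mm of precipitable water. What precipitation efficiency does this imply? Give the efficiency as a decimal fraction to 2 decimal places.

ε = rainfall / PW = 38.1 / 73.1 = 0.52.

ε ≈ 0.52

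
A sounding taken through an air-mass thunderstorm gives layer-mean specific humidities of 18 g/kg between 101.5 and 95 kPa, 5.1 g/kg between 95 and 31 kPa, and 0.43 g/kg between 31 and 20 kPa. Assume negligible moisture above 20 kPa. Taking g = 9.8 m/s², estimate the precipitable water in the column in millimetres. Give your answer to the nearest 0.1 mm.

PW ≈ 45.7 mm

Precipitable water is the column-integrated vapour mass per unit area: PW = (1/g) Σ q̄ Δp, with q in kg/kg and Δp in Pa (1 kg/m² of water = 1 mm).
Layer 101.5–95 kPa: Δp = 65 hPa = 6500 Pa, q̄ = 0.018 kg/kg → 0.018 × 6500 / 9.8 = 11.94 mm
Layer 95–31 kPa: Δp = 640 hPa = 64000 Pa, q̄ = 0.0051 kg/kg → 0.0051 × 64000 / 9.8 = 33.31 mm
Layer 31–20 kPa: Δp = 110 hPa = 11000 Pa, q̄ = 0.00043 kg/kg → 0.00043 × 11000 / 9.8 = 0.48 mm
PW = 11.94 + 33.31 + 0.48 = 45.73 ≈ 45.7 mm.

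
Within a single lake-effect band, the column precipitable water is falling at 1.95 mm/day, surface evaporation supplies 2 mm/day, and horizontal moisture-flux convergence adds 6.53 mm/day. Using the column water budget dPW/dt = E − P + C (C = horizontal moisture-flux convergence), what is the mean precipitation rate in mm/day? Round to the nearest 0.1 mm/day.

P ≈ 10.5 mm/day

dPW/dt = -1.95 mm/day.
P = E + C − dPW/dt = 2 + (6.53) − (-1.95) = 10.5 mm/day.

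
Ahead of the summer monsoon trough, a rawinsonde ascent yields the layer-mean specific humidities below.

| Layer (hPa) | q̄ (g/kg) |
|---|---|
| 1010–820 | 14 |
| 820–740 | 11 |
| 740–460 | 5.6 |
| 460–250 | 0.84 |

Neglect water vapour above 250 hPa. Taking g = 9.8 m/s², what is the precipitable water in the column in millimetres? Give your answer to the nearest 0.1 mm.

PW ≈ 53.9 mm

Precipitable water is the column-integrated vapour mass per unit area: PW = (1/g) Σ q̄ Δp, with q in kg/kg and Δp in Pa (1 kg/m² of water = 1 mm).
Layer 1010–820 hPa: Δp = 190 hPa = 19000 Pa, q̄ = 0.014 kg/kg → 0.014 × 19000 / 9.8 = 27.14 mm
Layer 820–740 hPa: Δp = 80 hPa = 8000 Pa, q̄ = 0.011 kg/kg → 0.011 × 8000 / 9.8 = 8.98 mm
Layer 740–460 hPa: Δp = 280 hPa = 28000 Pa, q̄ = 0.0056 kg/kg → 0.0056 × 28000 / 9.8 = 16.00 mm
Layer 460–250 hPa: Δp = 210 hPa = 21000 Pa, q̄ = 0.00084 kg/kg → 0.00084 × 21000 / 9.8 = 1.80 mm
PW = 27.14 + 8.98 + 16.00 + 1.80 = 53.92 ≈ 53.9 mm.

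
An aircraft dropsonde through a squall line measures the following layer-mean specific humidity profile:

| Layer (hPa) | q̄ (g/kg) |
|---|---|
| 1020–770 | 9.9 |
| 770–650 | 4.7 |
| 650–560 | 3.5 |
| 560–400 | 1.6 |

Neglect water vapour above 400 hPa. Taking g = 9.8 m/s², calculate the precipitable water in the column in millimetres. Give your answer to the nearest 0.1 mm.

PW ≈ 36.8 mm

Precipitable water is the column-integrated vapour mass per unit area: PW = (1/g) Σ q̄ Δp, with q in kg/kg and Δp in Pa (1 kg/m² of water = 1 mm).
Layer 1020–770 hPa: Δp = 250 hPa = 25000 Pa, q̄ = 0.0099 kg/kg → 0.0099 × 25000 / 9.8 = 25.26 mm
Layer 770–650 hPa: Δp = 120 hPa = 12000 Pa, q̄ = 0.0047 kg/kg → 0.0047 × 12000 / 9.8 = 5.76 mm
Layer 650–560 hPa: Δp = 90 hPa = 9000 Pa, q̄ = 0.0035 kg/kg → 0.0035 × 9000 / 9.8 = 3.21 mm
Layer 560–400 hPa: Δp = 160 hPa = 16000 Pa, q̄ = 0.0016 kg/kg → 0.0016 × 16000 / 9.8 = 2.61 mm
PW = 25.26 + 5.76 + 3.21 + 2.61 = 36.84 ≈ 36.8 mm.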